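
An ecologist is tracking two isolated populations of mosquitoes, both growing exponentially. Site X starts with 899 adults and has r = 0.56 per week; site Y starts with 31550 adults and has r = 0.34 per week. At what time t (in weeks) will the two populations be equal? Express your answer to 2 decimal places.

Set 899·e^(0.56t) = 31550·e^(0.34t).
e^((0.56 − 0.34)t) = 31550/899 → e^(0.22·t) = 35.095.
0.22·t = ln(35.095) = 3.558, so t = 3.558/0.22 = 16.173.

16.17 weeks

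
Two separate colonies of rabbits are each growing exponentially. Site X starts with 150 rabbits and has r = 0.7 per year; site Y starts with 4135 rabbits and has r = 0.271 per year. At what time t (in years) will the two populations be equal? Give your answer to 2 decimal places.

Set 150·e^(0.7t) = 4135·e^(0.271t).
e^((0.7 − 0.271)t) = 4135/150 → e^(0.429·t) = 27.567.
0.429·t = ln(27.567) = 3.3166, so t = 3.3166/0.429 = 7.731.

7.73 years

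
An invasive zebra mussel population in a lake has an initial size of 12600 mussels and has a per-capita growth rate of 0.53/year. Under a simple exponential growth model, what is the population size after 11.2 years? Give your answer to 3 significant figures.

N(t) = N₀·e^(rt) = 12600 × e^(0.53×11.2) = 12600 × e^5.936.
e^5.936 ≈ 378.42, so N ≈ 12600 × 378.42 = 4.76807×10^6.

4770000 mussels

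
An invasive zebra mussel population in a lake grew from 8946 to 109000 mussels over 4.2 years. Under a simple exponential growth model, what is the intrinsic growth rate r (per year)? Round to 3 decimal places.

From N(t) = N₀·e^(rt): e^(r·4.2) = 109000/8946 = 12.184.
r·4.2 = ln(12.184) = 2.5001, so r = 2.5001/4.2 = 0.59527.

0.595 per year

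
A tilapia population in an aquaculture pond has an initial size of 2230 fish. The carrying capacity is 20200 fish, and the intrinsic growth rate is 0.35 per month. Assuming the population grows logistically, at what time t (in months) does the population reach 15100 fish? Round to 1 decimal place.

A = (K − N₀)/N₀ = (20200 − 2230)/2230 = 8.0583.
Solve 20200/(1 + 8.0583·e^(−0.35t)) = 15100: 1 + 8.0583·e^(−0.35t) = 1.3377, so e^(−0.35t) = 0.0419131.
−0.35·t = ln(0.0419131) = -3.1722, so t = 3.1722/0.35 = 9.0633.

9.1 months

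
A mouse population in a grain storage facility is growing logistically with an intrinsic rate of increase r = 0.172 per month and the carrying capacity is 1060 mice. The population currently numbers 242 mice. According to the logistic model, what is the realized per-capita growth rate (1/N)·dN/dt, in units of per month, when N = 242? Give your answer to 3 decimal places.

0.133 per month

(1/N)·dN/dt = r(1 − N/K) = 0.172 × (1 − 242/1060).
= 0.172 × 0.7717 = 0.13273.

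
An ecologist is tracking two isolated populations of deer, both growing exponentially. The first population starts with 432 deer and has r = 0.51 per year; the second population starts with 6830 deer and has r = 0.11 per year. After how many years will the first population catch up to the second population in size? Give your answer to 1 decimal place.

6.9 years

Set 432·e^(0.51t) = 6830·e^(0.11t).
e^((0.51 − 0.11)t) = 6830/432 → e^(0.4·t) = 15.81.
0.4·t = ln(15.81) = 2.7607, so t = 2.7607/0.4 = 6.9016.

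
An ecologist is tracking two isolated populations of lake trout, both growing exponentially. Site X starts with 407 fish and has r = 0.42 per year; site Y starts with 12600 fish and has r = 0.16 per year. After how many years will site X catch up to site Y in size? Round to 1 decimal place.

Set 407·e^(0.42t) = 12600·e^(0.16t).
e^((0.42 − 0.16)t) = 12600/407 → e^(0.26·t) = 30.958.
0.26·t = ln(30.958) = 3.4326, so t = 3.4326/0.26 = 13.202.

13.2 years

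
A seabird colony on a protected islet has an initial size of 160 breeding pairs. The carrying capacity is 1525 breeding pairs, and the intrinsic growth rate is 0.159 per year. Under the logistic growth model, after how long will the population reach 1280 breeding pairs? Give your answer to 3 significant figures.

A = (K − N₀)/N₀ = (1525 − 160)/160 = 8.5312.
Solve 1525/(1 + 8.5312·e^(−0.159t)) = 1280: 1 + 8.5312·e^(−0.159t) = 1.1914, so e^(−0.159t) = 0.0224359.
−0.159·t = ln(0.0224359) = -3.7971, so t = 3.7971/0.159 = 23.881.

23.9 years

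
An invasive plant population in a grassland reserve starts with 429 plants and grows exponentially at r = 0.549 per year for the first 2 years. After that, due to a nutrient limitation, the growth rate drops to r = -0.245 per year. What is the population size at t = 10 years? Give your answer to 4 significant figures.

Phase 1: N(2) = 429·e^(0.549×2) = 429·e^1.098 = 1286.21.
Phase 2 runs for 10 − 2 = 8 years at r = -0.245.
N(10) = 1286.21·e^(-0.245×8) = 1286.21·e^-1.96 = 181.174.

181.2 plants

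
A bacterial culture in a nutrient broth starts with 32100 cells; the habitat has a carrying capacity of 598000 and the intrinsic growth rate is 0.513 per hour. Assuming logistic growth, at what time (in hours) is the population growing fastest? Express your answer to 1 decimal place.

Logistic growth is fastest at N = K/2 = 299000.
A = (K − N₀)/N₀ = 17.629. Set K/(1 + A·e^(−rt)) = K/2 → A·e^(−rt) = 1.
e^(−0.513t) = 1/17.629 = 0.0567238, so t = ln(17.629)/0.513 = 2.8696/0.513 = 5.5937.

5.6 hours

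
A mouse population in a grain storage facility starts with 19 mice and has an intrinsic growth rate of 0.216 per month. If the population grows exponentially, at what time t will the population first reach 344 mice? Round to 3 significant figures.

13.4 months

Set N₀·e^(rt) = 344: e^(0.216·t) = 344/19 = 18.105.
0.216·t = ln(18.105) = 2.8962, so t = 2.8962/0.216 = 13.408.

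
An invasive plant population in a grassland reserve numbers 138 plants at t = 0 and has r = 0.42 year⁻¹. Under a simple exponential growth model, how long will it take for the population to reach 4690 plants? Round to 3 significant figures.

8.40 years

Set N₀·e^(rt) = 4690: e^(0.42·t) = 4690/138 = 33.986.
0.42·t = ln(33.986) = 3.5259, so t = 3.5259/0.42 = 8.3951.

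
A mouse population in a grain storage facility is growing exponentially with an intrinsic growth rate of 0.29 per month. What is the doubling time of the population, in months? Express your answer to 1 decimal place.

2.4 months

Doubling time t_d = ln(2)/r = 0.6931/0.29 = 2.3902.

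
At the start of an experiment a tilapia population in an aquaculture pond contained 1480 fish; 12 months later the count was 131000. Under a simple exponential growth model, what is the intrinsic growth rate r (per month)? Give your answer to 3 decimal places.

From N(t) = N₀·e^(rt): e^(r·12) = 131000/1480 = 88.514.
r·12 = ln(88.514) = 4.4832, so r = 4.4832/12 = 0.3736.

0.374 per month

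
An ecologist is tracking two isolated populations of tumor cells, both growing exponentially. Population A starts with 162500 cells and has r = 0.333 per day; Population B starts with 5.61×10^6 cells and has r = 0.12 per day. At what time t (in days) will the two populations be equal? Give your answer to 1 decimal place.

16.6 days

Set 162500·e^(0.333t) = 5.61×10^6·e^(0.12t).
e^((0.333 − 0.12)t) = 5.61×10^6/162500 → e^(0.213·t) = 34.523.
0.213·t = ln(34.523) = 3.5416, so t = 3.5416/0.213 = 16.627.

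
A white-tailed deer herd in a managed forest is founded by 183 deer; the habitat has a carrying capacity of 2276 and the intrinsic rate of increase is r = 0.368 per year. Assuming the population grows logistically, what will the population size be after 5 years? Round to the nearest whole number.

A = (K − N₀)/N₀ = (2276 − 183)/183 = 11.437.
N(t) = K/(1 + A·e^(−rt)) = 2276/(1 + 11.437×e^(−0.368×5)).
e^(−1.84) = 0.15882; denominator = 1 + 11.437×0.15882 = 2.8164.
N = 2276/2.8164 = 808.118.

808 deer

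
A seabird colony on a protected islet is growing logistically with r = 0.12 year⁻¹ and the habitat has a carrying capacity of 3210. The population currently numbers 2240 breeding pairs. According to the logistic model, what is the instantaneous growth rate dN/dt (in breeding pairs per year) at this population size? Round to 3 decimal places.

dN/dt = rN(1 − N/K) = 0.12 × 2240 × (1 − 2240/3210).
1 − 2240/3210 = 0.30218; dN/dt = 0.12 × 2240 × 0.30218 = 81.226.

81.226 breeding pairs per year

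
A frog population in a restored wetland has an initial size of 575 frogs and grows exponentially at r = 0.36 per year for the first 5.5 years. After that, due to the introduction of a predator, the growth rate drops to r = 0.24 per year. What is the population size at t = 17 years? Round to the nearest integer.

Phase 1: N(5.5) = 575·e^(0.36×5.5) = 575·e^1.98 = 4164.58.
Phase 2 runs for 17 − 5.5 = 11.5 years at r = 0.24.
N(17) = 4164.58·e^(0.24×11.5) = 4164.58·e^2.76 = 65799.7.

65800 frogs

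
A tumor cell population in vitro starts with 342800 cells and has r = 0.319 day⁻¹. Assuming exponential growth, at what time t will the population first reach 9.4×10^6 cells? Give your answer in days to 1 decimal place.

10.4 days

Set N₀·e^(rt) = 9.4×10^6: e^(0.319·t) = 9.4×10^6/342800 = 27.421.
0.319·t = ln(27.421) = 3.3113, so t = 3.3113/0.319 = 10.38.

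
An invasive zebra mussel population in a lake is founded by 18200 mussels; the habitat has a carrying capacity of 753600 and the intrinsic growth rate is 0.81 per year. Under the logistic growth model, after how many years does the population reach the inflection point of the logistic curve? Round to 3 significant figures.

4.57 years

Logistic growth is fastest at N = K/2 = 376800.
A = (K − N₀)/N₀ = 40.407. Set K/(1 + A·e^(−rt)) = K/2 → A·e^(−rt) = 1.
e^(−0.81t) = 1/40.407 = 0.0247484, so t = ln(40.407)/0.81 = 3.699/0.81 = 4.5667.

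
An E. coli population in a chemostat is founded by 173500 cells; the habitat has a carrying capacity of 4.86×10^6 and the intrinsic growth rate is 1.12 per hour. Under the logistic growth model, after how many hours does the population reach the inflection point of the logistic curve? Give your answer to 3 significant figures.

Logistic growth is fastest at N = K/2 = 2.43×10^6.
A = (K − N₀)/N₀ = 27.012. Set K/(1 + A·e^(−rt)) = K/2 → A·e^(−rt) = 1.
e^(−1.12t) = 1/27.012 = 0.0370212, so t = ln(27.012)/1.12 = 3.2963/1.12 = 2.9431.

2.94 hours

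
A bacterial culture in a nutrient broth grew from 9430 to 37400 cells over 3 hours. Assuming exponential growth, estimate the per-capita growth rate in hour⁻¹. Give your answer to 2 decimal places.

From N(t) = N₀·e^(rt): e^(r·3) = 37400/9430 = 3.9661.
r·3 = ln(3.9661) = 1.3778, so r = 1.3778/3 = 0.45926.

0.46 per hour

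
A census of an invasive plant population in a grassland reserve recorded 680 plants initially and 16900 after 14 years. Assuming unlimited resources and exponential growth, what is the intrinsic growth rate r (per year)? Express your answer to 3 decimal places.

From N(t) = N₀·e^(rt): e^(r·14) = 16900/680 = 24.853.
r·14 = ln(24.853) = 3.213, so r = 3.213/14 = 0.2295.

0.229 per year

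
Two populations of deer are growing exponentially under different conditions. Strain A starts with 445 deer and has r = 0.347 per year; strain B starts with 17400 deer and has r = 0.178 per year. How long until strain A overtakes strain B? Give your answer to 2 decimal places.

21.69 years

Set 445·e^(0.347t) = 17400·e^(0.178t).
e^((0.347 − 0.178)t) = 17400/445 → e^(0.169·t) = 39.101.
0.169·t = ln(39.101) = 3.6662, so t = 3.6662/0.169 = 21.693.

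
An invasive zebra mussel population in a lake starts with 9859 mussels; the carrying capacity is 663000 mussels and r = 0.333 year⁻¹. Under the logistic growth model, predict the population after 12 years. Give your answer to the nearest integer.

298885 mussels

A = (K − N₀)/N₀ = (663000 − 9859)/9859 = 66.248.
N(t) = K/(1 + A·e^(−rt)) = 663000/(1 + 66.248×e^(−0.333×12)).
e^(−3.996) = 0.018389; denominator = 1 + 66.248×0.018389 = 2.2182.
N = 663000/2.2182 = 298885.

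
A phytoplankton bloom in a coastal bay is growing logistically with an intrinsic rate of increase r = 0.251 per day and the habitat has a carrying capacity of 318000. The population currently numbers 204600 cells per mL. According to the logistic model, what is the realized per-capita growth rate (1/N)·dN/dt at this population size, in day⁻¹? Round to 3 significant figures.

(1/N)·dN/dt = r(1 − N/K) = 0.251 × (1 − 204600/318000).
= 0.251 × 0.3566 = 0.089508.

0.0895 per day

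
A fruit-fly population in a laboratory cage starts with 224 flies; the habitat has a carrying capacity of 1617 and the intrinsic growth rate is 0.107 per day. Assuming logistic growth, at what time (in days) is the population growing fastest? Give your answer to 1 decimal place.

17.1 days

Logistic growth is fastest at N = K/2 = 808.5.
A = (K − N₀)/N₀ = 6.2188. Set K/(1 + A·e^(−rt)) = K/2 → A·e^(−rt) = 1.
e^(−0.107t) = 1/6.2188 = 0.160804, so t = ln(6.2188)/0.107 = 1.8276/0.107 = 17.08.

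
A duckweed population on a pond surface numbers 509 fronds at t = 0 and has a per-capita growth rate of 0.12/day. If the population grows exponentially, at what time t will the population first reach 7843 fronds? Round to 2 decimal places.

22.79 days

Set N₀·e^(rt) = 7843: e^(0.12·t) = 7843/509 = 15.409.
0.12·t = ln(15.409) = 2.7349, so t = 2.7349/0.12 = 22.791.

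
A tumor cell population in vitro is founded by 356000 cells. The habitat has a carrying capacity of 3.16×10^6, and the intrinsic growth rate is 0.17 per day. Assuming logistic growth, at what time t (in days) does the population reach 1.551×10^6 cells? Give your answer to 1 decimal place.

11.9 days

A = (K − N₀)/N₀ = (3.16×10^6 − 356000)/356000 = 7.8764.
Solve 3.16×10^6/(1 + 7.8764·e^(−0.17t)) = 1.551×10^6: 1 + 7.8764·e^(−0.17t) = 2.0374, so e^(−0.17t) = 0.131709.
−0.17·t = ln(0.131709) = -2.0272, so t = 2.0272/0.17 = 11.924.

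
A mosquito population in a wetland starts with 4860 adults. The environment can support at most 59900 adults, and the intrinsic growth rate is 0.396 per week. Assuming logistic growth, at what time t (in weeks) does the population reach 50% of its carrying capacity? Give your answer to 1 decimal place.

A = (K − N₀)/N₀ = (59900 − 4860)/4860 = 11.325.
Solve 59900/(1 + 11.325·e^(−0.396t)) = 29950: 1 + 11.325·e^(−0.396t) = 2, so e^(−0.396t) = 0.0882994.
−0.396·t = ln(0.0882994) = -2.427, so t = 2.427/0.396 = 6.1288.

6.1 weeks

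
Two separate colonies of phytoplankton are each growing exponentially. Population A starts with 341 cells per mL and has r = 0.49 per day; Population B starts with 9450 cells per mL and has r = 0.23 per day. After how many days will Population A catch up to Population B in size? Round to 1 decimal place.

Set 341·e^(0.49t) = 9450·e^(0.23t).
e^((0.49 − 0.23)t) = 9450/341 → e^(0.26·t) = 27.713.
0.26·t = ln(27.713) = 3.3219, so t = 3.3219/0.26 = 12.776.

12.8 days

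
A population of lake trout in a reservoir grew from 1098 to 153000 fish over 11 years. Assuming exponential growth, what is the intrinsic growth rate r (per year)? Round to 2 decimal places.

0.45 per year

From N(t) = N₀·e^(rt): e^(r·11) = 153000/1098 = 139.34.
r·11 = ln(139.34) = 4.9369, so r = 4.9369/11 = 0.44881.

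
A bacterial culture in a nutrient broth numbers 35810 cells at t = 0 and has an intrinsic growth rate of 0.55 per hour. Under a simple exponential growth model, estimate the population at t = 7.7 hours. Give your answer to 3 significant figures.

N(t) = N₀·e^(rt) = 35810 × e^(0.55×7.7) = 35810 × e^4.235.
e^4.235 ≈ 69.062, so N ≈ 35810 × 69.062 = 2.473099×10^6.

2470000 cells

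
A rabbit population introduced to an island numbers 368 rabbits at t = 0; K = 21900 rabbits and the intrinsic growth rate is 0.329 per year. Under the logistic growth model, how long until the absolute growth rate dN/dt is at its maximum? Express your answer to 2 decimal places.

Logistic growth is fastest at N = K/2 = 10950.
A = (K − N₀)/N₀ = 58.511. Set K/(1 + A·e^(−rt)) = K/2 → A·e^(−rt) = 1.
e^(−0.329t) = 1/58.511 = 0.0170908, so t = ln(58.511)/0.329 = 4.0692/0.329 = 12.368.

12.37 years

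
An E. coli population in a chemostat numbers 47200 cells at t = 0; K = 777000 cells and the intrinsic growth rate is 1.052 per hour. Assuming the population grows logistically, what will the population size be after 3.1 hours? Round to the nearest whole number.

A = (K − N₀)/N₀ = (777000 − 47200)/47200 = 15.462.
N(t) = K/(1 + A·e^(−rt)) = 777000/(1 + 15.462×e^(−1.052×3.1)).
e^(−3.261) = 0.038342; denominator = 1 + 15.462×0.038342 = 1.5928.
N = 777000/1.5928 = 487807.

487807 cells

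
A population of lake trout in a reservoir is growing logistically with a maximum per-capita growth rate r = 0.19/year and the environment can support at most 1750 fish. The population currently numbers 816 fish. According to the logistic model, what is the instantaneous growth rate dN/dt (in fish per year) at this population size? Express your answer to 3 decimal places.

82.747 fish per year

dN/dt = rN(1 − N/K) = 0.19 × 816 × (1 − 816/1750).
1 − 816/1750 = 0.53371; dN/dt = 0.19 × 816 × 0.53371 = 82.747.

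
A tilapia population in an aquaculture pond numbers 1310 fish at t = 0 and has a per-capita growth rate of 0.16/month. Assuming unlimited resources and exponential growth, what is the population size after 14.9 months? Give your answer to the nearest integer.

14211 fish

N(t) = N₀·e^(rt) = 1310 × e^(0.16×14.9) = 1310 × e^2.384.
e^2.384 ≈ 10.848, so N ≈ 1310 × 10.848 = 14211.2.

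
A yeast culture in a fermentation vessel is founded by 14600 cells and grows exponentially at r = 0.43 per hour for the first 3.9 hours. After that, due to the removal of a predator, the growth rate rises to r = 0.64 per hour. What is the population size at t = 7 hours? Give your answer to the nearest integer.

567943 cells

Phase 1: N(3.9) = 14600·e^(0.43×3.9) = 14600·e^1.677 = 78102.5.
Phase 2 runs for 7 − 3.9 = 3.1 hours at r = 0.64.
N(7) = 78102.5·e^(0.64×3.1) = 78102.5·e^1.984 = 567943.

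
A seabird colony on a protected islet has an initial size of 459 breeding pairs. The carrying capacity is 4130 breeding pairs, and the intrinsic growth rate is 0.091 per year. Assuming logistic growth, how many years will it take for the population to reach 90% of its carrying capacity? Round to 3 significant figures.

A = (K − N₀)/N₀ = (4130 − 459)/459 = 7.9978.
Solve 4130/(1 + 7.9978·e^(−0.091t)) = 3717: 1 + 7.9978·e^(−0.091t) = 1.1111, so e^(−0.091t) = 0.0138927.
−0.091·t = ln(0.0138927) = -4.2764, so t = 4.2764/0.091 = 46.993.

47.0 years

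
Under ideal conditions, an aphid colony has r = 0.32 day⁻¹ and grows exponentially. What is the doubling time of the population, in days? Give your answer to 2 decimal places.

2.17 days

Doubling time t_d = ln(2)/r = 0.6931/0.32 = 2.1661.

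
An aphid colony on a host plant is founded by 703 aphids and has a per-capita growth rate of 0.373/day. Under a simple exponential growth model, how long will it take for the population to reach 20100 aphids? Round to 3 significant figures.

Set N₀·e^(rt) = 20100: e^(0.373·t) = 20100/703 = 28.592.
0.373·t = ln(28.592) = 3.3531, so t = 3.3531/0.373 = 8.9896.

8.99 days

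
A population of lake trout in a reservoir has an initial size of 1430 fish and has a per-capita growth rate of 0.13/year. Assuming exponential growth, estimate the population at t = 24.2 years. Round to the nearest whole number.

33237 fish

N(t) = N₀·e^(rt) = 1430 × e^(0.13×24.2) = 1430 × e^3.146.
e^3.146 ≈ 23.243, so N ≈ 1430 × 23.243 = 33237.4.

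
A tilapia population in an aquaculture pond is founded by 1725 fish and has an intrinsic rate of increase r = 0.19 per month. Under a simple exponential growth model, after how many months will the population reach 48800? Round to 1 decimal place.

Set N₀·e^(rt) = 48800: e^(0.19·t) = 48800/1725 = 28.29.
0.19·t = ln(28.29) = 3.3425, so t = 3.3425/0.19 = 17.592.

17.6 months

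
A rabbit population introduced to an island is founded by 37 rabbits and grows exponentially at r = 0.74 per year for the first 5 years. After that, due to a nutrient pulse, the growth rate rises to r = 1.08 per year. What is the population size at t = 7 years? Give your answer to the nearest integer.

12977 rabbits

Phase 1: N(5) = 37·e^(0.74×5) = 37·e^3.7 = 1496.55.
Phase 2 runs for 7 − 5 = 2 years at r = 1.08.
N(7) = 1496.55·e^(1.08×2) = 1496.55·e^2.16 = 12976.8.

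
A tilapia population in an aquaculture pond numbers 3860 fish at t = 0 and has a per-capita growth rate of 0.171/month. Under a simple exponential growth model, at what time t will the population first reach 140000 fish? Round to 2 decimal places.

21.00 months

Set N₀·e^(rt) = 140000: e^(0.171·t) = 140000/3860 = 36.269.
0.171·t = ln(36.269) = 3.591, so t = 3.591/0.171 = 21.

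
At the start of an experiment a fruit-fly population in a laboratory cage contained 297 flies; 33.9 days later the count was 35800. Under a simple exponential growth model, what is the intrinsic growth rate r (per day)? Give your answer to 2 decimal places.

0.14 per day

From N(t) = N₀·e^(rt): e^(r·33.9) = 35800/297 = 120.54.
r·33.9 = ln(120.54) = 4.792, so r = 4.792/33.9 = 0.14136.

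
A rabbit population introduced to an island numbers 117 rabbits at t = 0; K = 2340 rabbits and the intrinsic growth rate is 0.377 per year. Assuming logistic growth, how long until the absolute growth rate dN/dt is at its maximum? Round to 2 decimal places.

7.81 years

Logistic growth is fastest at N = K/2 = 1170.
A = (K − N₀)/N₀ = 19. Set K/(1 + A·e^(−rt)) = K/2 → A·e^(−rt) = 1.
e^(−0.377t) = 1/19 = 0.0526316, so t = ln(19)/0.377 = 2.9444/0.377 = 7.8102.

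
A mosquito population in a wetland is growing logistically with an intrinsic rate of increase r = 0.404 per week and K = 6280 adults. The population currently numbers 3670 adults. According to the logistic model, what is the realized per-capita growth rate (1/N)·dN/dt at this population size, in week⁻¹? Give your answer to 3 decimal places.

(1/N)·dN/dt = r(1 − N/K) = 0.404 × (1 − 3670/6280).
= 0.404 × 0.41561 = 0.1679.

0.168 per week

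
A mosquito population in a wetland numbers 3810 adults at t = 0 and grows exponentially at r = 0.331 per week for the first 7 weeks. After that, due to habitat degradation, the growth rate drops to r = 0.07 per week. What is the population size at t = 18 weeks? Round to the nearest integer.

Phase 1: N(7) = 3810·e^(0.331×7) = 3810·e^2.317 = 38653.2.
Phase 2 runs for 18 − 7 = 11 weeks at r = 0.07.
N(18) = 38653.2·e^(0.07×11) = 38653.2·e^0.77 = 83481.8.

83482 adults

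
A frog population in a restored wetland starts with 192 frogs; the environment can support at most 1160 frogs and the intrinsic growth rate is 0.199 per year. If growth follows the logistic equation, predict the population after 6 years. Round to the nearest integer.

459 frogs

A = (K − N₀)/N₀ = (1160 − 192)/192 = 5.0417.
N(t) = K/(1 + A·e^(−rt)) = 1160/(1 + 5.0417×e^(−0.199×6)).
e^(−1.194) = 0.30301; denominator = 1 + 5.0417×0.30301 = 2.5277.
N = 1160/2.5277 = 458.923.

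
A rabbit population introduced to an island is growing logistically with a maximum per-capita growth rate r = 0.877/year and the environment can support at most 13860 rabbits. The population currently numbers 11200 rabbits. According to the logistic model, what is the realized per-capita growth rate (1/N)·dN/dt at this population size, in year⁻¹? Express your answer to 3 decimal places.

0.168 per year

(1/N)·dN/dt = r(1 − N/K) = 0.877 × (1 − 11200/13860).
= 0.877 × 0.19192 = 0.16831.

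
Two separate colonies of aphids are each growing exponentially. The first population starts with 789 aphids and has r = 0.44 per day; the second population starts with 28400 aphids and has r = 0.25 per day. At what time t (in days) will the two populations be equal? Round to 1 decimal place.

18.9 days

Set 789·e^(0.44t) = 28400·e^(0.25t).
e^((0.44 − 0.25)t) = 28400/789 → e^(0.19·t) = 35.995.
0.19·t = ln(35.995) = 3.5834, so t = 3.5834/0.19 = 18.86.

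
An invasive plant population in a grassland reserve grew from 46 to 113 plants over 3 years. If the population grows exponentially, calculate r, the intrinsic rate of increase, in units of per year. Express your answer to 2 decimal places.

0.30 per year

From N(t) = N₀·e^(rt): e^(r·3) = 113/46 = 2.4565.
r·3 = ln(2.4565) = 0.89875, so r = 0.89875/3 = 0.29958.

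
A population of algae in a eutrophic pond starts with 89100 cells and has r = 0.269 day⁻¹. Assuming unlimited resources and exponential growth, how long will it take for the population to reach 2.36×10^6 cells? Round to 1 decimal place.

12.2 days

Set N₀·e^(rt) = 2.36×10^6: e^(0.269·t) = 2.36×10^6/89100 = 26.487.
0.269·t = ln(26.487) = 3.2767, so t = 3.2767/0.269 = 12.181.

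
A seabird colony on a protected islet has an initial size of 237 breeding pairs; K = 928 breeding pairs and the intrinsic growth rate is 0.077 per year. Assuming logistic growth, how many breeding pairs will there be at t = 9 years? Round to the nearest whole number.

378 breeding pairs

A = (K − N₀)/N₀ = (928 − 237)/237 = 2.9156.
N(t) = K/(1 + A·e^(−rt)) = 928/(1 + 2.9156×e^(−0.077×9)).
e^(−0.693) = 0.50007; denominator = 1 + 2.9156×0.50007 = 2.458.
N = 928/2.458 = 377.54.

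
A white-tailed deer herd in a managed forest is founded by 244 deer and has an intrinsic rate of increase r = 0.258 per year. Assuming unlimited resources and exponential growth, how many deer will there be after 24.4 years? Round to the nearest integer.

132239 deer

N(t) = N₀·e^(rt) = 244 × e^(0.258×24.4) = 244 × e^6.295.
e^6.295 ≈ 541.96, so N ≈ 244 × 541.96 = 132239.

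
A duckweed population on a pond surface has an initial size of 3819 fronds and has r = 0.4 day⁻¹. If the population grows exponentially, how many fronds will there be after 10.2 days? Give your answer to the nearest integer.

N(t) = N₀·e^(rt) = 3819 × e^(0.4×10.2) = 3819 × e^4.08.
e^4.08 ≈ 59.145, so N ≈ 3819 × 59.145 = 225877.

225877 fronds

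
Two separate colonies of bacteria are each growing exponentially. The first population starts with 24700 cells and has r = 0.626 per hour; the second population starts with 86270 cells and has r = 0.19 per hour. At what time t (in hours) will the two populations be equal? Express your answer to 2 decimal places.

Set 24700·e^(0.626t) = 86270·e^(0.19t).
e^((0.626 − 0.19)t) = 86270/24700 → e^(0.436·t) = 3.4927.
0.436·t = ln(3.4927) = 1.2507, so t = 1.2507/0.436 = 2.8685.

2.87 hours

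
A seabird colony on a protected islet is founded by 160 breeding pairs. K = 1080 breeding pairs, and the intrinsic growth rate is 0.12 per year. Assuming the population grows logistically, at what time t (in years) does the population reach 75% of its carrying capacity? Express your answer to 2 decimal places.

A = (K − N₀)/N₀ = (1080 − 160)/160 = 5.75.
Solve 1080/(1 + 5.75·e^(−0.12t)) = 810: 1 + 5.75·e^(−0.12t) = 1.3333, so e^(−0.12t) = 0.057971.
−0.12·t = ln(0.057971) = -2.8478, so t = 2.8478/0.12 = 23.732.

23.73 years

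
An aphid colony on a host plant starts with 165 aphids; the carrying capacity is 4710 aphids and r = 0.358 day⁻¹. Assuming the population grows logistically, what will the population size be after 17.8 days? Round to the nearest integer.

4498 aphids

A = (K − N₀)/N₀ = (4710 − 165)/165 = 27.545.
N(t) = K/(1 + A·e^(−rt)) = 4710/(1 + 27.545×e^(−0.358×17.8)).
e^(−6.372) = 0.0017081; denominator = 1 + 27.545×0.0017081 = 1.047.
N = 4710/1.047 = 4498.36.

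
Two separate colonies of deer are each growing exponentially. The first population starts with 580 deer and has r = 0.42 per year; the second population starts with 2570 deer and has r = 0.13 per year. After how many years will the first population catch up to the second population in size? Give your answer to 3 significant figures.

Set 580·e^(0.42t) = 2570·e^(0.13t).
e^((0.42 − 0.13)t) = 2570/580 → e^(0.29·t) = 4.431.
0.29·t = ln(4.431) = 1.4886, so t = 1.4886/0.29 = 5.1332.

5.13 years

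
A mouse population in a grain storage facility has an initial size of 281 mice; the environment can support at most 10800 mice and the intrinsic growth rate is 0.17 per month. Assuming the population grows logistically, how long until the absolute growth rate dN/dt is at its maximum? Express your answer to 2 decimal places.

Logistic growth is fastest at N = K/2 = 5400.
A = (K − N₀)/N₀ = 37.434. Set K/(1 + A·e^(−rt)) = K/2 → A·e^(−rt) = 1.
e^(−0.17t) = 1/37.434 = 0.0267136, so t = ln(37.434)/0.17 = 3.6226/0.17 = 21.309.

21.31 months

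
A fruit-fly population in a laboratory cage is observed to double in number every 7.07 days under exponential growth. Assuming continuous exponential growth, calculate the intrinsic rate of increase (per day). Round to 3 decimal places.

r = ln(2)/t_d = 0.6931/7.07 = 0.098041.

0.098 per day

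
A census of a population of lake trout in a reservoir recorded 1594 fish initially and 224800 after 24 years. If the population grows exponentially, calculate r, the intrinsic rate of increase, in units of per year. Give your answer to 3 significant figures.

From N(t) = N₀·e^(rt): e^(r·24) = 224800/1594 = 141.03.
r·24 = ln(141.03) = 4.949, so r = 4.949/24 = 0.20621.

0.206 per year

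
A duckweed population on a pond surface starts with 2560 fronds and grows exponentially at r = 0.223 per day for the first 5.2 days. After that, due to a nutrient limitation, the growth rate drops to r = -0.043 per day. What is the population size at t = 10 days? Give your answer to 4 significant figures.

Phase 1: N(5.2) = 2560·e^(0.223×5.2) = 2560·e^1.16 = 8162.96.
Phase 2 runs for 10 − 5.2 = 4.8 days at r = -0.043.
N(10) = 8162.96·e^(-0.043×4.8) = 8162.96·e^-0.2064 = 6640.63.

6641 fronds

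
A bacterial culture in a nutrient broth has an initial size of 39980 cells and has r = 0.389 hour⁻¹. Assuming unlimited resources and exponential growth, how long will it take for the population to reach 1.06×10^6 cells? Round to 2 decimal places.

8.43 hours

Set N₀·e^(rt) = 1.06×10^6: e^(0.389·t) = 1.06×10^6/39980 = 26.513.
0.389·t = ln(26.513) = 3.2776, so t = 3.2776/0.389 = 8.4258.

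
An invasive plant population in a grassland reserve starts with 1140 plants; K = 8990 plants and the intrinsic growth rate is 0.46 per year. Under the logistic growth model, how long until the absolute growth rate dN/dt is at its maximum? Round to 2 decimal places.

4.19 years

Logistic growth is fastest at N = K/2 = 4495.
A = (K − N₀)/N₀ = 6.886. Set K/(1 + A·e^(−rt)) = K/2 → A·e^(−rt) = 1.
e^(−0.46t) = 1/6.886 = 0.145223, so t = ln(6.886)/0.46 = 1.9295/0.46 = 4.1945.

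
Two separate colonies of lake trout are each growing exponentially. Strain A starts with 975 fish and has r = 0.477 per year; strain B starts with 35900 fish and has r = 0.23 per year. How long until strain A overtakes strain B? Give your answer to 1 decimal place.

14.6 years

Set 975·e^(0.477t) = 35900·e^(0.23t).
e^((0.477 − 0.23)t) = 35900/975 → e^(0.247·t) = 36.821.
0.247·t = ln(36.821) = 3.6061, so t = 3.6061/0.247 = 14.599.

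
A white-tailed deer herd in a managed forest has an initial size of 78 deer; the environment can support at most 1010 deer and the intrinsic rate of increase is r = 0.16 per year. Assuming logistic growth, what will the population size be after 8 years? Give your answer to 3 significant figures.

A = (K − N₀)/N₀ = (1010 − 78)/78 = 11.949.
N(t) = K/(1 + A·e^(−rt)) = 1010/(1 + 11.949×e^(−0.16×8)).
e^(−1.28) = 0.27804; denominator = 1 + 11.949×0.27804 = 4.3222.
N = 1010/4.3222 = 233.678.

234 deer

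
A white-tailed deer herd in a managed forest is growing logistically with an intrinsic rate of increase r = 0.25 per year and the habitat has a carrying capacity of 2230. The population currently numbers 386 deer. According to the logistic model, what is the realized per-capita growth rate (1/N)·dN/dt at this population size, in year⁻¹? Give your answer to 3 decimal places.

(1/N)·dN/dt = r(1 − N/K) = 0.25 × (1 − 386/2230).
= 0.25 × 0.82691 = 0.20673.

0.207 per year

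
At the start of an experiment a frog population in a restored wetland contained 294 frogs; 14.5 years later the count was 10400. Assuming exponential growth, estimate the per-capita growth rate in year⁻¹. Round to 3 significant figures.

From N(t) = N₀·e^(rt): e^(r·14.5) = 10400/294 = 35.374.
r·14.5 = ln(35.374) = 3.566, so r = 3.566/14.5 = 0.24593.

0.246 per year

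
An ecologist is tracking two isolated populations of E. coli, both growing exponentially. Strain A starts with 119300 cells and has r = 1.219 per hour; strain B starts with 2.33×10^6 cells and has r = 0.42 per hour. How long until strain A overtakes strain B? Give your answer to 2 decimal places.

3.72 hours

Set 119300·e^(1.219t) = 2.33×10^6·e^(0.42t).
e^((1.219 − 0.42)t) = 2.33×10^6/119300 → e^(0.799·t) = 19.531.
0.799·t = ln(19.531) = 2.972, so t = 2.972/0.799 = 3.7196.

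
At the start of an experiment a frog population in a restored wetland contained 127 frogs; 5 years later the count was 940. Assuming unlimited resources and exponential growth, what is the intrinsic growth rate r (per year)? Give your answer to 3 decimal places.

From N(t) = N₀·e^(rt): e^(r·5) = 940/127 = 7.4016.
r·5 = ln(7.4016) = 2.0017, so r = 2.0017/5 = 0.40034.

0.400 per year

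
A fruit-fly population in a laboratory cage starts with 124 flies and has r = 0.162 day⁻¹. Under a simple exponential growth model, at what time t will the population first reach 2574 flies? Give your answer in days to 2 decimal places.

Set N₀·e^(rt) = 2574: e^(0.162·t) = 2574/124 = 20.758.
0.162·t = ln(20.758) = 3.0329, so t = 3.0329/0.162 = 18.722.

18.72 days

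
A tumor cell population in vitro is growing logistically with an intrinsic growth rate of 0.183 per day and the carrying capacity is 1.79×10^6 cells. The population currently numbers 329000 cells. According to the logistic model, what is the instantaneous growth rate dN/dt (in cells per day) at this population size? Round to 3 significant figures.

dN/dt = rN(1 − N/K) = 0.183 × 329000 × (1 − 329000/1.79×10^6).
1 − 329000/1.79×10^6 = 0.8162; dN/dt = 0.183 × 329000 × 0.8162 = 49141.

49100 cells per day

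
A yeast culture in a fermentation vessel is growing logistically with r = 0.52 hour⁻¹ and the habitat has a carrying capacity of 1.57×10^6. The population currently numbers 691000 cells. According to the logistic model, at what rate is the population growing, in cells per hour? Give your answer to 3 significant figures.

201000 cells per hour

dN/dt = rN(1 − N/K) = 0.52 × 691000 × (1 − 691000/1.57×10^6).
1 − 691000/1.57×10^6 = 0.55987; dN/dt = 0.52 × 691000 × 0.55987 = 2.01173×10^5.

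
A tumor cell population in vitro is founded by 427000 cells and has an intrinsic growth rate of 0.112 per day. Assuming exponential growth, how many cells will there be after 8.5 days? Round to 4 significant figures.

N(t) = N₀·e^(rt) = 427000 × e^(0.112×8.5) = 427000 × e^0.952.
e^0.952 ≈ 2.5909, so N ≈ 427000 × 2.5909 = 1.106308×10^6.

1106000 cells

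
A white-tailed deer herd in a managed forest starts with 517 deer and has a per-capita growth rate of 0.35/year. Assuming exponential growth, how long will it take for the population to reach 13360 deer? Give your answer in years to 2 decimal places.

Set N₀·e^(rt) = 13360: e^(0.35·t) = 13360/517 = 25.841.
0.35·t = ln(25.841) = 3.252, so t = 3.252/0.35 = 9.2914.

9.29 years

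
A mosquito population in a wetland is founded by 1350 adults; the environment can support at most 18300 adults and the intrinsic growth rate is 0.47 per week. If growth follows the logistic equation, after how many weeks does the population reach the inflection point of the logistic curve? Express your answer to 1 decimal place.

Logistic growth is fastest at N = K/2 = 9150.
A = (K − N₀)/N₀ = 12.556. Set K/(1 + A·e^(−rt)) = K/2 → A·e^(−rt) = 1.
e^(−0.47t) = 1/12.556 = 0.079646, so t = ln(12.556)/0.47 = 2.5302/0.47 = 5.3833.

5.4 weeks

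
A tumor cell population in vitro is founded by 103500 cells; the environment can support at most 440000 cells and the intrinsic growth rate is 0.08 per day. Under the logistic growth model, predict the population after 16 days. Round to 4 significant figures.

231100 cells

A = (K − N₀)/N₀ = (440000 − 103500)/103500 = 3.2512.
N(t) = K/(1 + A·e^(−rt)) = 440000/(1 + 3.2512×e^(−0.08×16)).
e^(−1.28) = 0.27804; denominator = 1 + 3.2512×0.27804 = 1.904.
N = 440000/1.904 = 231098.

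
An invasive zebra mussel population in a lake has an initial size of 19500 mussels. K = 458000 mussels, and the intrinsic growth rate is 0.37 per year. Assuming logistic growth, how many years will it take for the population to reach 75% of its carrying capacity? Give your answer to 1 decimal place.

A = (K − N₀)/N₀ = (458000 − 19500)/19500 = 22.487.
Solve 458000/(1 + 22.487·e^(−0.37t)) = 343500: 1 + 22.487·e^(−0.37t) = 1.3333, so e^(−0.37t) = 0.0148233.
−0.37·t = ln(0.0148233) = -4.2116, so t = 4.2116/0.37 = 11.383.

11.4 years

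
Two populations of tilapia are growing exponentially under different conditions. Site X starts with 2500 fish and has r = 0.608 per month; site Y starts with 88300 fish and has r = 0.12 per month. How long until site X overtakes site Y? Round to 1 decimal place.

7.3 months

Set 2500·e^(0.608t) = 88300·e^(0.12t).
e^((0.608 − 0.12)t) = 88300/2500 → e^(0.488·t) = 35.32.
0.488·t = ln(35.32) = 3.5644, so t = 3.5644/0.488 = 7.3042.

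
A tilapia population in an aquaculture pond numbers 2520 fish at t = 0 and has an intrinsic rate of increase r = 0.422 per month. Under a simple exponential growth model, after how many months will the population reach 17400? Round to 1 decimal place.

Set N₀·e^(rt) = 17400: e^(0.422·t) = 17400/2520 = 6.9048.
0.422·t = ln(6.9048) = 1.9322, so t = 1.9322/0.422 = 4.5787.

4.6 months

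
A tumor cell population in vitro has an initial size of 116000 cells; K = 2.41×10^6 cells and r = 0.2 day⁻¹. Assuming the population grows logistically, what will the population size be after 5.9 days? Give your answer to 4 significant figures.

A = (K − N₀)/N₀ = (2.41×10^6 − 116000)/116000 = 19.776.
N(t) = K/(1 + A·e^(−rt)) = 2.41×10^6/(1 + 19.776×e^(−0.2×5.9)).
e^(−1.18) = 0.30728; denominator = 1 + 19.776×0.30728 = 7.0767.
N = 2.41×10^6/7.0767 = 340554.

340600 cells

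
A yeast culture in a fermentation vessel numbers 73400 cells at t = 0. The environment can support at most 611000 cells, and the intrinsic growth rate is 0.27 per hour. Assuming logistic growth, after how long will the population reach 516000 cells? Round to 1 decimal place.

A = (K − N₀)/N₀ = (611000 − 73400)/73400 = 7.3243.
Solve 611000/(1 + 7.3243·e^(−0.27t)) = 516000: 1 + 7.3243·e^(−0.27t) = 1.1841, so e^(−0.27t) = 0.0251368.
−0.27·t = ln(0.0251368) = -3.6834, so t = 3.6834/0.27 = 13.642.

13.6 hours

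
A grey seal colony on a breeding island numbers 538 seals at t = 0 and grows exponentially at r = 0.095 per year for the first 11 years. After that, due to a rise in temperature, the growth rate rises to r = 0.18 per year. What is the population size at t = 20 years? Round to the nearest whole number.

Phase 1: N(11) = 538·e^(0.095×11) = 538·e^1.045 = 1529.75.
Phase 2 runs for 20 − 11 = 9 years at r = 0.18.
N(20) = 1529.75·e^(0.18×9) = 1529.75·e^1.62 = 7729.96.

7730 seals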